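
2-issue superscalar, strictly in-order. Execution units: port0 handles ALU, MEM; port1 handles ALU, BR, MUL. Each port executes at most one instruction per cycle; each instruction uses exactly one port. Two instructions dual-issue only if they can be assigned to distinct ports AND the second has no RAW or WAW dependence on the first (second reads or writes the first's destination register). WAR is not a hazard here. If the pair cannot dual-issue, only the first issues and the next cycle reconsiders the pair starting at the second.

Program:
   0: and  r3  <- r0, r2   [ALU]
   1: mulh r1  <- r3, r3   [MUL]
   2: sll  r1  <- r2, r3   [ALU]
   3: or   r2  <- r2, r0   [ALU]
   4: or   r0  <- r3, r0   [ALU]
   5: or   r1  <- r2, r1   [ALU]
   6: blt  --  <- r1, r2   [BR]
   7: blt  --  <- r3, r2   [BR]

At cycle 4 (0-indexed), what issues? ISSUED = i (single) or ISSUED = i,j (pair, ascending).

ISSUED = 6

0. and.ALU @i0  | RAW r3
1. mulh.MUL @i1  | WAW r1
2. sll.ALU/or.ALU @i2/i3  | 2-wide
3. or.ALU/or.ALU @i4/i5  | 2-wide
4. blt.BR @i6  | no-port BR/BR
5. blt.BR @i7  | tail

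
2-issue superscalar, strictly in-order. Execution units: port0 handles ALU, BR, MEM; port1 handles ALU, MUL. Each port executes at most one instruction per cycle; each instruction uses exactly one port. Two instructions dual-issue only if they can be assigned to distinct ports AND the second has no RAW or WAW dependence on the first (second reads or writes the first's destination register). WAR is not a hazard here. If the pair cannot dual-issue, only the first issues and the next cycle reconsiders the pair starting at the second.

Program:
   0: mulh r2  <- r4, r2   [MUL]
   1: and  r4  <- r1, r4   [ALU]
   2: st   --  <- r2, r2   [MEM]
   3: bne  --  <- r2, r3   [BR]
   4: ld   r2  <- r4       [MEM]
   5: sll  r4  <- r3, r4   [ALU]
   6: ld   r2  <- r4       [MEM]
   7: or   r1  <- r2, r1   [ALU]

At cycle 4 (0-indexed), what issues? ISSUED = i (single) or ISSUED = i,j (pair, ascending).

#0 head=0: mulh.MUL/and.ALU i0&i1 pair
#1 head=2: st.MEM i2 no-port MEM/BR
#2 head=3: bne.BR i3 no-port BR/MEM
#3 head=4: ld.MEM/sll.ALU i4&i5 pair
#4 head=6: ld.MEM i6 RAW r2
#5 head=7: or.ALU i7 tail

ISSUED = 6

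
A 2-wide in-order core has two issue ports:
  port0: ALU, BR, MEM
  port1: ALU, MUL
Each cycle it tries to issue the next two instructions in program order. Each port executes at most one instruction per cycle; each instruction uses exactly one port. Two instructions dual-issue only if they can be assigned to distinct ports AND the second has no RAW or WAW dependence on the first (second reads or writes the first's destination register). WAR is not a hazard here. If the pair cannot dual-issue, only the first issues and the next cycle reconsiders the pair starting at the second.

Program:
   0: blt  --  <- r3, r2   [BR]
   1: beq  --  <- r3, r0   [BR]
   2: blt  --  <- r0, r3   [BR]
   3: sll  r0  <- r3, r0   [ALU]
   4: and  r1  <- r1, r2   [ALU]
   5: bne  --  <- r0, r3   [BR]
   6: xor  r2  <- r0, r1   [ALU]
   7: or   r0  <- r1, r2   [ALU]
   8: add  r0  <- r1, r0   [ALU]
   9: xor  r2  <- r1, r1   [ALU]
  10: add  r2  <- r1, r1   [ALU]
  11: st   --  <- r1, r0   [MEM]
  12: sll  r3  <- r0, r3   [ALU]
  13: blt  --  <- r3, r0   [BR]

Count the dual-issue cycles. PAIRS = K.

PAIRS = 4

t=0 i0:blt ; no-port BR/BR
t=1 i1:beq ; no-port BR/BR
t=2 i2/i3:blt;sll ; 2-wide
t=3 i4/i5:and;bne ; 2-wide
t=4 i6:xor ; RAW r2
t=5 i7:or ; RAW+WAW r0
t=6 i8/i9:add;xor ; 2-wide
t=7 i10/i11:add;st ; 2-wide
t=8 i12:sll ; RAW r3
t=9 i13:blt ; tail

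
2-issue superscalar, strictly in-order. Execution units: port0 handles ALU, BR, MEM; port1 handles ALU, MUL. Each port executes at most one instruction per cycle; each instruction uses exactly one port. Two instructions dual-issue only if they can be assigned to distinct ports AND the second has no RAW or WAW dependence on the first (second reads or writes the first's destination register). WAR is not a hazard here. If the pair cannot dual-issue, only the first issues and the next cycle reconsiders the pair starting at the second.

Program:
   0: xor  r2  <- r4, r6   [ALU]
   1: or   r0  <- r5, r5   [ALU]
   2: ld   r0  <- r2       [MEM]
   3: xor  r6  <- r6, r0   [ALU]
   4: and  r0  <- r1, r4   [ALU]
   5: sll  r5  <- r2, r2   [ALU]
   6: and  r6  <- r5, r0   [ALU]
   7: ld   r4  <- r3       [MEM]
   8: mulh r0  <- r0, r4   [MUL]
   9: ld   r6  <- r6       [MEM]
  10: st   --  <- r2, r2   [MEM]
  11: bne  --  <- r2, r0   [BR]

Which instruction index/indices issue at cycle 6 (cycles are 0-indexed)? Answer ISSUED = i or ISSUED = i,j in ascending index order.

t=0 i0&i1:xor/or ; dual
t=1 i2:ld ; RAW r0
t=2 i3&i4:xor/and ; dual
t=3 i5:sll ; RAW r5
t=4 i6&i7:and/ld ; dual
t=5 i8&i9:mulh/ld ; dual
t=6 i10:st ; no-port MEM/BR
t=7 i11:bne ; tail

ISSUED = 10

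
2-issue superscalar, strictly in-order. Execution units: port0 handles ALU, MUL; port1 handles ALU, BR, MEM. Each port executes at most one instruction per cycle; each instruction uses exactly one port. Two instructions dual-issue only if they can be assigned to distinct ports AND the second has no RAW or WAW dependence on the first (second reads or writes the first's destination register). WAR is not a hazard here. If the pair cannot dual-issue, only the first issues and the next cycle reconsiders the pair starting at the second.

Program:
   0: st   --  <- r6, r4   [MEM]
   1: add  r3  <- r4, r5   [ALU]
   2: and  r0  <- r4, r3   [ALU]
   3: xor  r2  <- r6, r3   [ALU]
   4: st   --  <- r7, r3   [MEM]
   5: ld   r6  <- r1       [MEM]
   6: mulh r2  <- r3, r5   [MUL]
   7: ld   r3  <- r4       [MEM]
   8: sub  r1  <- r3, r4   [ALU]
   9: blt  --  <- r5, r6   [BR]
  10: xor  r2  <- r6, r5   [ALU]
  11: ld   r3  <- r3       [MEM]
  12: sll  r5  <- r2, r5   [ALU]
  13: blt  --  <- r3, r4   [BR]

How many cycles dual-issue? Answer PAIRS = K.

PAIRS = 6

t=0 i0+i1:st add ; pair
t=1 i2+i3:and xor ; pair
t=2 i4:st ; no-port MEM/MEM
t=3 i5+i6:ld mulh ; pair
t=4 i7:ld ; RAW r3
t=5 i8+i9:sub blt ; pair
t=6 i10+i11:xor ld ; pair
t=7 i12+i13:sll blt ; pair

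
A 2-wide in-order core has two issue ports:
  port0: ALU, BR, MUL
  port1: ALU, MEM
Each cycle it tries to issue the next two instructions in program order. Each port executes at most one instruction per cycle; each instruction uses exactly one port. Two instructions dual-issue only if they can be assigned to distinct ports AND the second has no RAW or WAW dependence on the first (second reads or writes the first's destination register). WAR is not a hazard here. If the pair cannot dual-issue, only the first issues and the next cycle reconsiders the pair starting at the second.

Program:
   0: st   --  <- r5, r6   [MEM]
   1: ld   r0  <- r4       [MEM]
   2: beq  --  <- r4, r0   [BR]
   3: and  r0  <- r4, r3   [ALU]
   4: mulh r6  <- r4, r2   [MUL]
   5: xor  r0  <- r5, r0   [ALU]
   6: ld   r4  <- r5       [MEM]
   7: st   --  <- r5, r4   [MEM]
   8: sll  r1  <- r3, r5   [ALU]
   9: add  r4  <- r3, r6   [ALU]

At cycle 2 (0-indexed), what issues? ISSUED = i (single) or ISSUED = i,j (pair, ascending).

ISSUED = 2,3

0. st.MEM @i0  | no-port MEM/MEM
1. ld.MEM @i1  | RAW r0
2. beq.BR/and.ALU @i2/i3  | pair
3. mulh.MUL/xor.ALU @i4/i5  | pair
4. ld.MEM @i6  | no-port MEM/MEM
5. st.MEM/sll.ALU @i7/i8  | pair
6. add.ALU @i9  | tail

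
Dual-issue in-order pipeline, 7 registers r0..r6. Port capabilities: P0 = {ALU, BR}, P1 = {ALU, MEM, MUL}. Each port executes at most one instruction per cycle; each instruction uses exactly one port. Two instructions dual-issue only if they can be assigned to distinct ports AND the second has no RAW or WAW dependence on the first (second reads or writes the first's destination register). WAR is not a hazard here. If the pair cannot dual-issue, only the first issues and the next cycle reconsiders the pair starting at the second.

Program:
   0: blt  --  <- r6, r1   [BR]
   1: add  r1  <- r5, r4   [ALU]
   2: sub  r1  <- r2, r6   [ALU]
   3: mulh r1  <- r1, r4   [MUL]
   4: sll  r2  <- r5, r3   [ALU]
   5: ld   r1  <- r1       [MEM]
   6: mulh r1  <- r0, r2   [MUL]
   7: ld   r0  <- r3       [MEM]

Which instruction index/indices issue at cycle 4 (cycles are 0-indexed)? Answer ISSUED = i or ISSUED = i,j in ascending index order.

ISSUED = 6

  cy0 -> i0/i1 (blt.BR add.ALU) 2-wide
  cy1 -> i2 (sub.ALU) RAW+WAW r1
  cy2 -> i3/i4 (mulh.MUL sll.ALU) 2-wide
  cy3 -> i5 (ld.MEM) no-port MEM/MUL
  cy4 -> i6 (mulh.MUL) no-port MUL/MEM
  cy5 -> i7 (ld.MEM) tail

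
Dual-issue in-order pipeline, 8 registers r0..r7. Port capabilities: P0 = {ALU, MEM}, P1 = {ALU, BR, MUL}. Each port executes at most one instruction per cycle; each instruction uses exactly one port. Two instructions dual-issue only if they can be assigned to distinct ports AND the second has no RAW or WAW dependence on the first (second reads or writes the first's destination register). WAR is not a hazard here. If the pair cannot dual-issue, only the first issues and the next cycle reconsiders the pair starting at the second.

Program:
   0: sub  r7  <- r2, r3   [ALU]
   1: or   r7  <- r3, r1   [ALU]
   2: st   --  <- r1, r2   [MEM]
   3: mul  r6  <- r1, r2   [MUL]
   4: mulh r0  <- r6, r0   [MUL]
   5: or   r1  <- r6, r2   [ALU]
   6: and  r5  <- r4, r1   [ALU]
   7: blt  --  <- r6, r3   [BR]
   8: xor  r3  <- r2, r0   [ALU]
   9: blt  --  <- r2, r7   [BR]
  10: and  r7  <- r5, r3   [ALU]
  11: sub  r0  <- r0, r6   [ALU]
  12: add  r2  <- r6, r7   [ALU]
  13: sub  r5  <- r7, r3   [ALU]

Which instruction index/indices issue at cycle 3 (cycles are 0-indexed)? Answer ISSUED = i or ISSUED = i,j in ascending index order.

ISSUED = 4,5

#0 head=0: sub.ALU i0 WAW r7
#1 head=1: or.ALU;st.MEM i1&i2 pair
#2 head=3: mul.MUL i3 no-port MUL/MUL
#3 head=4: mulh.MUL;or.ALU i4&i5 pair
#4 head=6: and.ALU;blt.BR i6&i7 pair
#5 head=8: xor.ALU;blt.BR i8&i9 pair
#6 head=10: and.ALU;sub.ALU i10&i11 pair
#7 head=12: add.ALU;sub.ALU i12&i13 pair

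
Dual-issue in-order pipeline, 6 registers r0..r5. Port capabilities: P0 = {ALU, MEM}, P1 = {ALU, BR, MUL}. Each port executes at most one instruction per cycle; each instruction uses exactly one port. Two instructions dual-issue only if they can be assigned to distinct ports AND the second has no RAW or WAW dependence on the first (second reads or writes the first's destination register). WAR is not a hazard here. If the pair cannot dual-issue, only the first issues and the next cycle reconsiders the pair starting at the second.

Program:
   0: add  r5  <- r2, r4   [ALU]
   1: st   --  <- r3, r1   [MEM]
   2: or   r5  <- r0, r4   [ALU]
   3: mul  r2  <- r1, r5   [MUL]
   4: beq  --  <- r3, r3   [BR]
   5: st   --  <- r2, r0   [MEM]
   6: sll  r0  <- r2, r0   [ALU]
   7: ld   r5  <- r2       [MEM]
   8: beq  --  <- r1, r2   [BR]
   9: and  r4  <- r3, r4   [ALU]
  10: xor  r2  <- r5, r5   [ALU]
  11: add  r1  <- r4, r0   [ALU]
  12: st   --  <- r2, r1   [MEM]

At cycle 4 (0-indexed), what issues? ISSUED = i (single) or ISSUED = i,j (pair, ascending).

ISSUED = 6,7

t=0 i0&i1:add.ALU st.MEM ; pair
t=1 i2:or.ALU ; RAW r5
t=2 i3:mul.MUL ; no-port MUL/BR
t=3 i4&i5:beq.BR st.MEM ; pair
t=4 i6&i7:sll.ALU ld.MEM ; pair
t=5 i8&i9:beq.BR and.ALU ; pair
t=6 i10&i11:xor.ALU add.ALU ; pair
t=7 i12:st.MEM ; tail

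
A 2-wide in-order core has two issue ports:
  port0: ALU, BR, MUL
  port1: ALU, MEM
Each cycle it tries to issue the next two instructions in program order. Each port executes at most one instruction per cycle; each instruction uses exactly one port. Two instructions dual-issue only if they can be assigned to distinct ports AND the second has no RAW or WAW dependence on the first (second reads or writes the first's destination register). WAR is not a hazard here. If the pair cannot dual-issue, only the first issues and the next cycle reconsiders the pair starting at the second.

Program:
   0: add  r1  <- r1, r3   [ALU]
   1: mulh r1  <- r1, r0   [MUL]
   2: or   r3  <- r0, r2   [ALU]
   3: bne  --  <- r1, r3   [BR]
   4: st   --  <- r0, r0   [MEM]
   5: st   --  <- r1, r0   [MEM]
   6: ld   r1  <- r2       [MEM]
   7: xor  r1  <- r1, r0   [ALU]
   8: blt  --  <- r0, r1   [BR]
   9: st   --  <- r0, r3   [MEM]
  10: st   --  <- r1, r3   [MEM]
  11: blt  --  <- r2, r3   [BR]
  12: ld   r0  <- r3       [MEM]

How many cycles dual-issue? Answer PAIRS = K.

PAIRS = 4

0. add @i0  | RAW+WAW r1
1. mulh+or @i1/i2  | 2-wide
2. bne+st @i3/i4  | 2-wide
3. st @i5  | no-port MEM/MEM
4. ld @i6  | RAW+WAW r1
5. xor @i7  | RAW r1
6. blt+st @i8/i9  | 2-wide
7. st+blt @i10/i11  | 2-wide
8. ld @i12  | tail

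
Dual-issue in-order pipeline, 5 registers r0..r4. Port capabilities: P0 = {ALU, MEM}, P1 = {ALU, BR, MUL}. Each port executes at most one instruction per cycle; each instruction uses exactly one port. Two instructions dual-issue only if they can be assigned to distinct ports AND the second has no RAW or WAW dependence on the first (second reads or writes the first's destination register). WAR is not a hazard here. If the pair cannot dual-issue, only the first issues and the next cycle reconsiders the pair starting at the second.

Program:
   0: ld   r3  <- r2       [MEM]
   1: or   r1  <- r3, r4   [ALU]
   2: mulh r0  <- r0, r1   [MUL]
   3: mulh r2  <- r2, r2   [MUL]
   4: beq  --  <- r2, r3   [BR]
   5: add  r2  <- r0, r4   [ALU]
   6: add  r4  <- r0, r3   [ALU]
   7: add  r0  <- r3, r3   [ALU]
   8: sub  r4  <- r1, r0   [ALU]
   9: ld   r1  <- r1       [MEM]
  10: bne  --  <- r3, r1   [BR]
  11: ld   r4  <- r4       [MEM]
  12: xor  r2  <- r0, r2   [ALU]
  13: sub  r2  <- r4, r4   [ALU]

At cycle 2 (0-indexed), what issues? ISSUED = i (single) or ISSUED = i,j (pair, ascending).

c0: i0 ld  RAW r3
c1: i1 or  RAW r1
c2: i2 mulh  no-port MUL/MUL
c3: i3 mulh  no-port MUL/BR
c4: i4,i5 beq;add  pair
c5: i6,i7 add;add  pair
c6: i8,i9 sub;ld  pair
c7: i10,i11 bne;ld  pair
c8: i12 xor  WAW r2
c9: i13 sub  tail

ISSUED = 2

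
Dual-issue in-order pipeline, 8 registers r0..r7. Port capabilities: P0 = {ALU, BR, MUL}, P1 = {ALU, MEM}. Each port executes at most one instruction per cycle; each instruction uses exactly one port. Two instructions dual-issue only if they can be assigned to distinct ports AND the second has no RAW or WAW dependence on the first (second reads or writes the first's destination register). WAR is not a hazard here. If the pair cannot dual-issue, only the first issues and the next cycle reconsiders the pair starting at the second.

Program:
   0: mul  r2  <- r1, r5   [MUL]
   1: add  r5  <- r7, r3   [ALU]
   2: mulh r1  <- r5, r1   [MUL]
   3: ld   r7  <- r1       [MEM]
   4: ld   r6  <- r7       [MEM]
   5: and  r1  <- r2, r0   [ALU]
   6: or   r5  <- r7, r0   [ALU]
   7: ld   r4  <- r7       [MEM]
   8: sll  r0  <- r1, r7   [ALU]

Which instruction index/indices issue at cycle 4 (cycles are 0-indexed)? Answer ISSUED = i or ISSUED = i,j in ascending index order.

ISSUED = 6,7

t=0 i0&i1:mul+add ; 2-wide
t=1 i2:mulh ; RAW r1
t=2 i3:ld ; no-port MEM/MEM
t=3 i4&i5:ld+and ; 2-wide
t=4 i6&i7:or+ld ; 2-wide
t=5 i8:sll ; tail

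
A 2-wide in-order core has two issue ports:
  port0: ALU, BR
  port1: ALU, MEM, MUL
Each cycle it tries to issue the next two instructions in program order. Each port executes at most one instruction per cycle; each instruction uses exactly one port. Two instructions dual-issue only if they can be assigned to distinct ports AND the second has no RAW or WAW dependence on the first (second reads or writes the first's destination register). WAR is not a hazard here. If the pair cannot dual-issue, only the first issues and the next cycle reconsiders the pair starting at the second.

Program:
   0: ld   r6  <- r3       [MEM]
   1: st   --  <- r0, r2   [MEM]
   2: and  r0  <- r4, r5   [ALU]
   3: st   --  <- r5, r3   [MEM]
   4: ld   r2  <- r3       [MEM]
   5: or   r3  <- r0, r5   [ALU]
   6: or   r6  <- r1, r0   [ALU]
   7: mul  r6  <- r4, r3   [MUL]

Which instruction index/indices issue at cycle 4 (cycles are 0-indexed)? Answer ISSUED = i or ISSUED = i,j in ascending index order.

ISSUED = 6

c0: i0 ld.MEM  no-port MEM/MEM
c1: i1+i2 st.MEM+and.ALU  2-wide
c2: i3 st.MEM  no-port MEM/MEM
c3: i4+i5 ld.MEM+or.ALU  2-wide
c4: i6 or.ALU  WAW r6
c5: i7 mul.MUL  tail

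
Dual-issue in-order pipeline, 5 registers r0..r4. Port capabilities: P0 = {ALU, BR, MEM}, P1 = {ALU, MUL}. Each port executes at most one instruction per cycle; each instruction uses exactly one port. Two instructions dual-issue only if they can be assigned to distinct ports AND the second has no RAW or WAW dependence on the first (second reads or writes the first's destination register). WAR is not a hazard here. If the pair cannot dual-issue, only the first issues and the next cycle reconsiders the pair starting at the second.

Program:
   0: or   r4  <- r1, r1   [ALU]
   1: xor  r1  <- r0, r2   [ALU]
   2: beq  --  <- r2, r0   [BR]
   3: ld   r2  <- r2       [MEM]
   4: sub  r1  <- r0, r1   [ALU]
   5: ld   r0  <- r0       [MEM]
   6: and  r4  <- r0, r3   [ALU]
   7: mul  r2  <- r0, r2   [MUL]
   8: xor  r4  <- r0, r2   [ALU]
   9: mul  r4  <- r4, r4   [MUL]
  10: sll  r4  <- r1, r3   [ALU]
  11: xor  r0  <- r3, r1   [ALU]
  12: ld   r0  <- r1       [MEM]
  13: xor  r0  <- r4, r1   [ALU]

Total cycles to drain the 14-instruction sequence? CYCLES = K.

0. or.ALU;xor.ALU @i0,i1  | pair
1. beq.BR @i2  | no-port BR/MEM
2. ld.MEM;sub.ALU @i3,i4  | pair
3. ld.MEM @i5  | RAW r0
4. and.ALU;mul.MUL @i6,i7  | pair
5. xor.ALU @i8  | RAW+WAW r4
6. mul.MUL @i9  | WAW r4
7. sll.ALU;xor.ALU @i10,i11  | pair
8. ld.MEM @i12  | WAW r0
9. xor.ALU @i13  | tail

CYCLES = 10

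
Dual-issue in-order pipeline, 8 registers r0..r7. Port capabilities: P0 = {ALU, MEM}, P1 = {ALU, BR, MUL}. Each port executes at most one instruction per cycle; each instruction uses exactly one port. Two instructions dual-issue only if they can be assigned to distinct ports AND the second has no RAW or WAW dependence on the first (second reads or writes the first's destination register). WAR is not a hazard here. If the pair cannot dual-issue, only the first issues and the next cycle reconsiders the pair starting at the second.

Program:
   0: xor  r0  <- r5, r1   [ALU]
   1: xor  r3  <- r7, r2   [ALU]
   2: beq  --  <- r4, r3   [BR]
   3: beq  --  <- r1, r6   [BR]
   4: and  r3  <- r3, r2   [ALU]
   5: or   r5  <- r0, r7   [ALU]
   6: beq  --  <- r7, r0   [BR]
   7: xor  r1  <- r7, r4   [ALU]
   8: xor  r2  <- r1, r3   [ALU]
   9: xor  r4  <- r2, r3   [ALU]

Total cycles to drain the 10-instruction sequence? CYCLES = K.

CYCLES = 7

c0: i0&i1 xor+xor  pair
c1: i2 beq  no-port BR/BR
c2: i3&i4 beq+and  pair
c3: i5&i6 or+beq  pair
c4: i7 xor  RAW r1
c5: i8 xor  RAW r2
c6: i9 xor  tail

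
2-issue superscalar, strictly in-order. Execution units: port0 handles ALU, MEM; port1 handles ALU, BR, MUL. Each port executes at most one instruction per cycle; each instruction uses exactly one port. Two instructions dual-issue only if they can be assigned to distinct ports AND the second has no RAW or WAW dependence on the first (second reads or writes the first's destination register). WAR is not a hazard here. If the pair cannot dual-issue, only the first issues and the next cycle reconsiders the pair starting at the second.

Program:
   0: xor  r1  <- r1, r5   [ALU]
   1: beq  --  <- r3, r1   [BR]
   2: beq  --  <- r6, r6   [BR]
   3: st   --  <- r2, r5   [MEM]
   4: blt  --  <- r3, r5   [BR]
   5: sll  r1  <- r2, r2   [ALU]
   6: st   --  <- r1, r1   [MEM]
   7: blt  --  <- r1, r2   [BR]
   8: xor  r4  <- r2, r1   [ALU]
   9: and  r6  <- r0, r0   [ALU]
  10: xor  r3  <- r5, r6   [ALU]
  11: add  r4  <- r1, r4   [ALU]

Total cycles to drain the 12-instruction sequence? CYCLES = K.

  cy0 -> i0 (xor) RAW r1
  cy1 -> i1 (beq) no-port BR/BR
  cy2 -> i2+i3 (beq st) 2-wide
  cy3 -> i4+i5 (blt sll) 2-wide
  cy4 -> i6+i7 (st blt) 2-wide
  cy5 -> i8+i9 (xor and) 2-wide
  cy6 -> i10+i11 (xor add) 2-wide

CYCLES = 7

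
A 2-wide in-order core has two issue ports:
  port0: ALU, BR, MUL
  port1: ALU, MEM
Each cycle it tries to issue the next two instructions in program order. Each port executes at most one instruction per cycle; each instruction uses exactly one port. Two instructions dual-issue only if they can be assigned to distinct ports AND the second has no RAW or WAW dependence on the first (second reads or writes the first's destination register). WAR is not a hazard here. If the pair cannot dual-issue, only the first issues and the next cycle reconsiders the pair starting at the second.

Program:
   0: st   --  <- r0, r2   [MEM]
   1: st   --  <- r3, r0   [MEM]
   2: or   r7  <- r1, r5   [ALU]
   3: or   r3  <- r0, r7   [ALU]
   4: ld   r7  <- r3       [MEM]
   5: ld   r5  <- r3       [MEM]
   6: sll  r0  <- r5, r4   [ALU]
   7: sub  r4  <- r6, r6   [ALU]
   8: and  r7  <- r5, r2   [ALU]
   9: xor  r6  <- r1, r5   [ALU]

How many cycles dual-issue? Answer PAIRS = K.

#0 head=0: st.MEM i0 no-port MEM/MEM
#1 head=1: st.MEM+or.ALU i1/i2 2-wide
#2 head=3: or.ALU i3 RAW r3
#3 head=4: ld.MEM i4 no-port MEM/MEM
#4 head=5: ld.MEM i5 RAW r5
#5 head=6: sll.ALU+sub.ALU i6/i7 2-wide
#6 head=8: and.ALU+xor.ALU i8/i9 2-wide

PAIRS = 3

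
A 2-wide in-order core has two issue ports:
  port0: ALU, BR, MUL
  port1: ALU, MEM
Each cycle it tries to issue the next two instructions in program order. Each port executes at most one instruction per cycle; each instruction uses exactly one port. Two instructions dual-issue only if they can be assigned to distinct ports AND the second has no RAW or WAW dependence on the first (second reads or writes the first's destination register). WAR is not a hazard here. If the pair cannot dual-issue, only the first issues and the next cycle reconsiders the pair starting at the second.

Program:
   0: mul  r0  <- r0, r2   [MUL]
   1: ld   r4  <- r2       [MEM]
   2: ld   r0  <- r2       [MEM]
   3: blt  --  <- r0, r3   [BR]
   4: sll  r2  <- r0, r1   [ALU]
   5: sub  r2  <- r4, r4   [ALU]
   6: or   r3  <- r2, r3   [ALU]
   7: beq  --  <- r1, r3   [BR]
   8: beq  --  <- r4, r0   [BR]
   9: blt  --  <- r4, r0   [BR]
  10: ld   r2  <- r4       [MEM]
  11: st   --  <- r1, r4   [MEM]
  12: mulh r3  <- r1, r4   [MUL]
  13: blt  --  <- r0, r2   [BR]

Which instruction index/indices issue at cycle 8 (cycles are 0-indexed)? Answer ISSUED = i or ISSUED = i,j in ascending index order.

ISSUED = 11,12

t=0 i0/i1:mul.MUL+ld.MEM ; pair
t=1 i2:ld.MEM ; RAW r0
t=2 i3/i4:blt.BR+sll.ALU ; pair
t=3 i5:sub.ALU ; RAW r2
t=4 i6:or.ALU ; RAW r3
t=5 i7:beq.BR ; no-port BR/BR
t=6 i8:beq.BR ; no-port BR/BR
t=7 i9/i10:blt.BR+ld.MEM ; pair
t=8 i11/i12:st.MEM+mulh.MUL ; pair
t=9 i13:blt.BR ; tail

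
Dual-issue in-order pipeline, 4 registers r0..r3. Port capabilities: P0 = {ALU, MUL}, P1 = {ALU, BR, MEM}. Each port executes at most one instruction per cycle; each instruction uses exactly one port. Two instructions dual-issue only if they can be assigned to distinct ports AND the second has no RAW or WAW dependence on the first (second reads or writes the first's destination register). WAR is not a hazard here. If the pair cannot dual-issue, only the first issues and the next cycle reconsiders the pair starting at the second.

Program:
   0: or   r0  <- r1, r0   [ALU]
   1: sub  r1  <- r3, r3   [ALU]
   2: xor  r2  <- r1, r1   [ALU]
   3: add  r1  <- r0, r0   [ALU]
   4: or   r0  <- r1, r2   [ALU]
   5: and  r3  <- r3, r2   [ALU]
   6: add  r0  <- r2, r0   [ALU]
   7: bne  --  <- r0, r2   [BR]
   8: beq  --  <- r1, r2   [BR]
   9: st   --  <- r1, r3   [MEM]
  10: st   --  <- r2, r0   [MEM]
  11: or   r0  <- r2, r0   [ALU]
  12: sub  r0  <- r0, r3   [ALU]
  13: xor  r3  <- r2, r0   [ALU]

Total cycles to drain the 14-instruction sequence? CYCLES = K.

CYCLES = 10

[0] i0+i1  or.ALU;sub.ALU  -- 2-wide
[1] i2+i3  xor.ALU;add.ALU  -- 2-wide
[2] i4+i5  or.ALU;and.ALU  -- 2-wide
[3] i6  add.ALU  -- RAW r0
[4] i7  bne.BR  -- no-port BR/BR
[5] i8  beq.BR  -- no-port BR/MEM
[6] i9  st.MEM  -- no-port MEM/MEM
[7] i10+i11  st.MEM;or.ALU  -- 2-wide
[8] i12  sub.ALU  -- RAW r0
[9] i13  xor.ALU  -- tail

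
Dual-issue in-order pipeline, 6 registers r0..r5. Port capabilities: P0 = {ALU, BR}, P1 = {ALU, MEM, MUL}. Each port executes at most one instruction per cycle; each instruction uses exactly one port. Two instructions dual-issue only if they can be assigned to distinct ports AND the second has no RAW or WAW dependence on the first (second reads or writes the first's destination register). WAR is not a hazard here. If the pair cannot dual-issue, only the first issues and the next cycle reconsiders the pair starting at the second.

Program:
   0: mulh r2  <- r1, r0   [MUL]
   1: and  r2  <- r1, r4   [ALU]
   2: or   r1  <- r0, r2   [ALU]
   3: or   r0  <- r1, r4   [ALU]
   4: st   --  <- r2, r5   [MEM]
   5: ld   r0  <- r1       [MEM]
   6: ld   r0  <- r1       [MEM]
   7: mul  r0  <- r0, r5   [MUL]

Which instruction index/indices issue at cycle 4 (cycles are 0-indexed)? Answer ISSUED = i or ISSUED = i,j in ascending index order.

c0: i0 mulh  WAW r2
c1: i1 and  RAW r2
c2: i2 or  RAW r1
c3: i3+i4 or+st  2-wide
c4: i5 ld  no-port MEM/MEM
c5: i6 ld  no-port MEM/MUL
c6: i7 mul  tail

ISSUED = 5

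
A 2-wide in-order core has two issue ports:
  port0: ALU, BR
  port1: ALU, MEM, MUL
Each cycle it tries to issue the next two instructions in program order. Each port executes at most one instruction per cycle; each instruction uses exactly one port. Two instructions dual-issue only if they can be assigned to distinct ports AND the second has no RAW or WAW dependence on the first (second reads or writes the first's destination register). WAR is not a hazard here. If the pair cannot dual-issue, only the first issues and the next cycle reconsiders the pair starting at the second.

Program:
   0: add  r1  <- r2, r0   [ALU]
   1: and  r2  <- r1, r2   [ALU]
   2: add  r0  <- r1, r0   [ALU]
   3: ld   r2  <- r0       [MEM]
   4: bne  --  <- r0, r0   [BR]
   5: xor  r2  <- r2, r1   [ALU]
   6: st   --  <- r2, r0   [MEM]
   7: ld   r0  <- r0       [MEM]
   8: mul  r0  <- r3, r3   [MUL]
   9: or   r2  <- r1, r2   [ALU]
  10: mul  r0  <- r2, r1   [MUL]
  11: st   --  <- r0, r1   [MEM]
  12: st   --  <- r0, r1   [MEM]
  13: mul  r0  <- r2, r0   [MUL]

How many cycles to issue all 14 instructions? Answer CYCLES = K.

[0] i0  add.ALU  -- RAW r1
[1] i1/i2  and.ALU+add.ALU  -- pair
[2] i3/i4  ld.MEM+bne.BR  -- pair
[3] i5  xor.ALU  -- RAW r2
[4] i6  st.MEM  -- no-port MEM/MEM
[5] i7  ld.MEM  -- no-port MEM/MUL
[6] i8/i9  mul.MUL+or.ALU  -- pair
[7] i10  mul.MUL  -- no-port MUL/MEM
[8] i11  st.MEM  -- no-port MEM/MEM
[9] i12  st.MEM  -- no-port MEM/MUL
[10] i13  mul.MUL  -- tail

CYCLES = 11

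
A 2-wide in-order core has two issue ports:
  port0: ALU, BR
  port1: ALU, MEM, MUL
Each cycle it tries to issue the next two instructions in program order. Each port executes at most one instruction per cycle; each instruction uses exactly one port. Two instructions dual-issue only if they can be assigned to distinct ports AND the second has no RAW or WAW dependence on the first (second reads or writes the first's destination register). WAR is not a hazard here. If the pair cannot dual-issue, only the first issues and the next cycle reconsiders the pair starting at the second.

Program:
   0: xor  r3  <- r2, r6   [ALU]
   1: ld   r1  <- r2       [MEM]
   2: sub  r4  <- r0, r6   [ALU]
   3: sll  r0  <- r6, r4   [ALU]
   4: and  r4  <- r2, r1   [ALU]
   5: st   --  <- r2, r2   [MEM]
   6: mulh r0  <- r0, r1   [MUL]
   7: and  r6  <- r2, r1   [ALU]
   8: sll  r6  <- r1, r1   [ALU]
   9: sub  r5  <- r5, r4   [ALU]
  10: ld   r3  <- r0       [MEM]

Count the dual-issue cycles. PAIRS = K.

#0 head=0: xor.ALU+ld.MEM i0,i1 2-wide
#1 head=2: sub.ALU i2 RAW r4
#2 head=3: sll.ALU+and.ALU i3,i4 2-wide
#3 head=5: st.MEM i5 no-port MEM/MUL
#4 head=6: mulh.MUL+and.ALU i6,i7 2-wide
#5 head=8: sll.ALU+sub.ALU i8,i9 2-wide
#6 head=10: ld.MEM i10 tail

PAIRS = 4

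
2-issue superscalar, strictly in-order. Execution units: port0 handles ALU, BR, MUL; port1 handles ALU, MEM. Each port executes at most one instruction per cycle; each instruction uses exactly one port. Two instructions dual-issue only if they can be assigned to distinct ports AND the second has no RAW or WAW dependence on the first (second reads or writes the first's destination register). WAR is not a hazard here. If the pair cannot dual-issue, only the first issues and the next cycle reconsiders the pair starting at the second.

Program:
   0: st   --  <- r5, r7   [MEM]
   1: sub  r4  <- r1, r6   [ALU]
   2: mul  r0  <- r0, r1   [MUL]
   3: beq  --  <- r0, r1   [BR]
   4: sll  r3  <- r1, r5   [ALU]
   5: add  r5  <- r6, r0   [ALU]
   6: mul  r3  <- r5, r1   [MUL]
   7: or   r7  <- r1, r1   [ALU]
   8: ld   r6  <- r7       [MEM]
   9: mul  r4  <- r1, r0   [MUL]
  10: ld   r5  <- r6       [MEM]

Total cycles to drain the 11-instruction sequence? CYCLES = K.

CYCLES = 7

c0: i0+i1 st/sub  2-wide
c1: i2 mul  no-port MUL/BR
c2: i3+i4 beq/sll  2-wide
c3: i5 add  RAW r5
c4: i6+i7 mul/or  2-wide
c5: i8+i9 ld/mul  2-wide
c6: i10 ld  tail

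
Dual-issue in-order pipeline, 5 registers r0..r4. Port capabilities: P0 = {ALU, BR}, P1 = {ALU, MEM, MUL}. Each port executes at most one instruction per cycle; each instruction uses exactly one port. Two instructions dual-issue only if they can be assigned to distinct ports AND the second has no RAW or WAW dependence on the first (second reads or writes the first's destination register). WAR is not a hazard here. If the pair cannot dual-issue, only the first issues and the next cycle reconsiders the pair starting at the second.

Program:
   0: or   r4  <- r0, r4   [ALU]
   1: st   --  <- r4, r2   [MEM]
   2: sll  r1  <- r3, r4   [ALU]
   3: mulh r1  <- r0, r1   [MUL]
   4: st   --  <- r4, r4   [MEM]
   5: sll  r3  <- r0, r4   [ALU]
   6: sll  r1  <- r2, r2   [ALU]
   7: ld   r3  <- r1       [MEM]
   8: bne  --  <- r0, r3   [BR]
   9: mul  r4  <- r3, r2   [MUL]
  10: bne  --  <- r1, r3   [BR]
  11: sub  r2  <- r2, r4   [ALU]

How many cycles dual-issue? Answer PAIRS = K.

c0: i0 or  RAW r4
c1: i1&i2 st+sll  pair
c2: i3 mulh  no-port MUL/MEM
c3: i4&i5 st+sll  pair
c4: i6 sll  RAW r1
c5: i7 ld  RAW r3
c6: i8&i9 bne+mul  pair
c7: i10&i11 bne+sub  pair

PAIRS = 4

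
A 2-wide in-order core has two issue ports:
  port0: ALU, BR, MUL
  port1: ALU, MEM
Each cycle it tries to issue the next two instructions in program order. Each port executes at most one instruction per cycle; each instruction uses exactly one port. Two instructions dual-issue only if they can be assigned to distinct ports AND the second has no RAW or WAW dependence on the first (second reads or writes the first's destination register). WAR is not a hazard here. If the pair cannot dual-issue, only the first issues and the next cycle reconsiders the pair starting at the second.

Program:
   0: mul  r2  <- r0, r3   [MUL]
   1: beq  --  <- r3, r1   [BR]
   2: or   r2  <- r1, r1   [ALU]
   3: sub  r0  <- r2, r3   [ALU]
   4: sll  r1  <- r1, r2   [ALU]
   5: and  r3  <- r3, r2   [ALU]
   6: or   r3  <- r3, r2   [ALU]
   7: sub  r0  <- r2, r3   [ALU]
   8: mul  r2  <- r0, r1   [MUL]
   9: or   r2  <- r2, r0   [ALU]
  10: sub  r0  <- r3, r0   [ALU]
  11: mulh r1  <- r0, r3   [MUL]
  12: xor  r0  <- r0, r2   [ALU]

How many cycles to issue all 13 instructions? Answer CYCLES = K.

[0] i0  mul  -- no-port MUL/BR
[1] i1,i2  beq/or  -- 2-wide
[2] i3,i4  sub/sll  -- 2-wide
[3] i5  and  -- RAW+WAW r3
[4] i6  or  -- RAW r3
[5] i7  sub  -- RAW r0
[6] i8  mul  -- RAW+WAW r2
[7] i9,i10  or/sub  -- 2-wide
[8] i11,i12  mulh/xor  -- 2-wide

CYCLES = 9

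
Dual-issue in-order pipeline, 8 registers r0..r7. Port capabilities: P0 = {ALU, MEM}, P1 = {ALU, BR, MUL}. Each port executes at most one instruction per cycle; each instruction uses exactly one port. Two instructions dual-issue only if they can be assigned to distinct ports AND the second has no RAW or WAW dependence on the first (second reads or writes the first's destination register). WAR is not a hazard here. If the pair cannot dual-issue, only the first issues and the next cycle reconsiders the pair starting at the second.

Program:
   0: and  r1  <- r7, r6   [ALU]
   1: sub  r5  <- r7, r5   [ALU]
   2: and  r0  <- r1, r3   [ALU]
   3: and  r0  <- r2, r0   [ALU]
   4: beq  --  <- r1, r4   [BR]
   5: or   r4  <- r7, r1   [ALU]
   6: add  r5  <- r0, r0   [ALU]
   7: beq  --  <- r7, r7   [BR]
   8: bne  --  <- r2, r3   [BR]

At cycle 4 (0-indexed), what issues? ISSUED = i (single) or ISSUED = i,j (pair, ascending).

#0 head=0: and.ALU;sub.ALU i0&i1 2-wide
#1 head=2: and.ALU i2 RAW+WAW r0
#2 head=3: and.ALU;beq.BR i3&i4 2-wide
#3 head=5: or.ALU;add.ALU i5&i6 2-wide
#4 head=7: beq.BR i7 no-port BR/BR
#5 head=8: bne.BR i8 tail

ISSUED = 7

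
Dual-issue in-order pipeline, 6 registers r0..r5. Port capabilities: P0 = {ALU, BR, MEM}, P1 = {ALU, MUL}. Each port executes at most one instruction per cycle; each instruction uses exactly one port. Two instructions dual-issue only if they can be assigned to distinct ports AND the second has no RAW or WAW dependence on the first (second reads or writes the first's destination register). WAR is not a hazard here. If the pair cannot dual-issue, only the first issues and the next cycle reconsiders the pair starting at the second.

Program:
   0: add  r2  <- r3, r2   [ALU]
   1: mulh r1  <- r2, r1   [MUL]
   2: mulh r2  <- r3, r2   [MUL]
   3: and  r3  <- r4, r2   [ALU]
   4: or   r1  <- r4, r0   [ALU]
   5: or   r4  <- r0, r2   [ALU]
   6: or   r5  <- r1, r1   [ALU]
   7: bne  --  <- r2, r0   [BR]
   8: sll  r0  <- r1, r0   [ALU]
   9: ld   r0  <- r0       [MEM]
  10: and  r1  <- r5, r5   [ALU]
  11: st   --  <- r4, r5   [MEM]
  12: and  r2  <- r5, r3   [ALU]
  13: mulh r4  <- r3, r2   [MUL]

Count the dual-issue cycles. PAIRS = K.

#0 head=0: add i0 RAW r2
#1 head=1: mulh i1 no-port MUL/MUL
#2 head=2: mulh i2 RAW r2
#3 head=3: and or i3,i4 dual
#4 head=5: or or i5,i6 dual
#5 head=7: bne sll i7,i8 dual
#6 head=9: ld and i9,i10 dual
#7 head=11: st and i11,i12 dual
#8 head=13: mulh i13 tail

PAIRS = 5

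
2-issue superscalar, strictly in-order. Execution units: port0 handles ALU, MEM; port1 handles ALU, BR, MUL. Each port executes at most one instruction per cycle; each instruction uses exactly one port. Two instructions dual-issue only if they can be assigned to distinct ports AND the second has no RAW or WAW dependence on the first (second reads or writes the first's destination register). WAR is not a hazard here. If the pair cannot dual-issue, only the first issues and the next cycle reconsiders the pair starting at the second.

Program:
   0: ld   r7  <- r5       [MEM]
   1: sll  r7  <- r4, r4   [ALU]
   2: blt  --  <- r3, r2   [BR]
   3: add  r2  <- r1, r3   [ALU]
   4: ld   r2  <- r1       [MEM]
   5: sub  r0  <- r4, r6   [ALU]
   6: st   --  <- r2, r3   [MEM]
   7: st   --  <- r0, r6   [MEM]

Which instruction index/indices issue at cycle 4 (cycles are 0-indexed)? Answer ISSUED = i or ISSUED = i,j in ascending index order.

ISSUED = 6

  cy0 -> i0 (ld) WAW r7
  cy1 -> i1,i2 (sll/blt) pair
  cy2 -> i3 (add) WAW r2
  cy3 -> i4,i5 (ld/sub) pair
  cy4 -> i6 (st) no-port MEM/MEM
  cy5 -> i7 (st) tail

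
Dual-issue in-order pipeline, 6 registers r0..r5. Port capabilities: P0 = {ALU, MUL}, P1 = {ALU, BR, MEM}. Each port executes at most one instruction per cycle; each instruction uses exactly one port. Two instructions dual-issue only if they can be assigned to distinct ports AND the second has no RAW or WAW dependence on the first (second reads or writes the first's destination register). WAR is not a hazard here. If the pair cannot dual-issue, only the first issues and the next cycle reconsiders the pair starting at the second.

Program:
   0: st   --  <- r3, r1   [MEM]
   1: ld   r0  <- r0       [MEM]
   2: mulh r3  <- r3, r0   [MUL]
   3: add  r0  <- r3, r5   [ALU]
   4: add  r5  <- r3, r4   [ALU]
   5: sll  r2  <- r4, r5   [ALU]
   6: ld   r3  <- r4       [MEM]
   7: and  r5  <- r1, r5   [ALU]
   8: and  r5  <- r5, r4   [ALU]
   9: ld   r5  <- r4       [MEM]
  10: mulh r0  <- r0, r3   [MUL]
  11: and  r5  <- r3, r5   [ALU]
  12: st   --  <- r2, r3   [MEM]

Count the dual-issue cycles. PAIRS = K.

PAIRS = 4

  cy0 -> i0 (st) no-port MEM/MEM
  cy1 -> i1 (ld) RAW r0
  cy2 -> i2 (mulh) RAW r3
  cy3 -> i3/i4 (add;add) pair
  cy4 -> i5/i6 (sll;ld) pair
  cy5 -> i7 (and) RAW+WAW r5
  cy6 -> i8 (and) WAW r5
  cy7 -> i9/i10 (ld;mulh) pair
  cy8 -> i11/i12 (and;st) pair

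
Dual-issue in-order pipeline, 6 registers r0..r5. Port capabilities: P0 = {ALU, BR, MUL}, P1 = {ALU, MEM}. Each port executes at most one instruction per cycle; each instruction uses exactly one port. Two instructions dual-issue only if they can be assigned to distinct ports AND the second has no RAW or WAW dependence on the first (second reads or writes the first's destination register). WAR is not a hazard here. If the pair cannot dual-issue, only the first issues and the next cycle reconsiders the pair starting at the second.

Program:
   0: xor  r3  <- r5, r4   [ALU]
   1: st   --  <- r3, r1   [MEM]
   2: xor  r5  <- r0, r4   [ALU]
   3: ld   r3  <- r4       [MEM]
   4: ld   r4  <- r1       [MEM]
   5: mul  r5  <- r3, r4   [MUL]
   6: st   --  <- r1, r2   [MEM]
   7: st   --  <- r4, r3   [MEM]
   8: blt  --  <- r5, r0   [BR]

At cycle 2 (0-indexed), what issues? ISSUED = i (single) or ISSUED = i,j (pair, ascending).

0. xor @i0  | RAW r3
1. st;xor @i1/i2  | dual
2. ld @i3  | no-port MEM/MEM
3. ld @i4  | RAW r4
4. mul;st @i5/i6  | dual
5. st;blt @i7/i8  | dual

ISSUED = 3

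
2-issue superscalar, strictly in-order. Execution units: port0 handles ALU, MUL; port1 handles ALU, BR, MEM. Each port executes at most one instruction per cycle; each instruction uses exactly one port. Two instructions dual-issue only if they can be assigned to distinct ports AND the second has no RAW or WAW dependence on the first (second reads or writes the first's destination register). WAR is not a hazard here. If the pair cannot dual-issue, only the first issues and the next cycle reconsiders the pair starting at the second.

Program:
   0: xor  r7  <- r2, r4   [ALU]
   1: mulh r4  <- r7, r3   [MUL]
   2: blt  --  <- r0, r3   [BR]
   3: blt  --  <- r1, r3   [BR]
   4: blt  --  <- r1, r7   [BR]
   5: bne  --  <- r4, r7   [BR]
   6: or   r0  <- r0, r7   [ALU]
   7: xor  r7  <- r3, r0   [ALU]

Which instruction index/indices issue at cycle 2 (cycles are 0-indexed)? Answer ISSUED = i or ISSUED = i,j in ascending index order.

t=0 i0:xor ; RAW r7
t=1 i1/i2:mulh blt ; pair
t=2 i3:blt ; no-port BR/BR
t=3 i4:blt ; no-port BR/BR
t=4 i5/i6:bne or ; pair
t=5 i7:xor ; tail

ISSUED = 3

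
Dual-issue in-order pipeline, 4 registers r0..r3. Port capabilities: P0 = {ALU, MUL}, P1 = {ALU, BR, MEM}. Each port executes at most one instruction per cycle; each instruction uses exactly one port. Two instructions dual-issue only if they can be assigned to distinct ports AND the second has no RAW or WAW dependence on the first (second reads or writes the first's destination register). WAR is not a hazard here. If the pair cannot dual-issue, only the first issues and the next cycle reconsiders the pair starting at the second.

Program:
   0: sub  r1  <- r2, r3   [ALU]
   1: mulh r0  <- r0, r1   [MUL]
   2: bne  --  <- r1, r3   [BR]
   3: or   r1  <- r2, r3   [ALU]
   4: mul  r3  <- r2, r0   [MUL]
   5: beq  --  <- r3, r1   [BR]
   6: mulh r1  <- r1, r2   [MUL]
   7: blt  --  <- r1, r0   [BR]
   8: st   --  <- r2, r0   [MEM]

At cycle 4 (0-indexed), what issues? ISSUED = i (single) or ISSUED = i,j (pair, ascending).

t=0 i0:sub ; RAW r1
t=1 i1/i2:mulh bne ; pair
t=2 i3/i4:or mul ; pair
t=3 i5/i6:beq mulh ; pair
t=4 i7:blt ; no-port BR/MEM
t=5 i8:st ; tail

ISSUED = 7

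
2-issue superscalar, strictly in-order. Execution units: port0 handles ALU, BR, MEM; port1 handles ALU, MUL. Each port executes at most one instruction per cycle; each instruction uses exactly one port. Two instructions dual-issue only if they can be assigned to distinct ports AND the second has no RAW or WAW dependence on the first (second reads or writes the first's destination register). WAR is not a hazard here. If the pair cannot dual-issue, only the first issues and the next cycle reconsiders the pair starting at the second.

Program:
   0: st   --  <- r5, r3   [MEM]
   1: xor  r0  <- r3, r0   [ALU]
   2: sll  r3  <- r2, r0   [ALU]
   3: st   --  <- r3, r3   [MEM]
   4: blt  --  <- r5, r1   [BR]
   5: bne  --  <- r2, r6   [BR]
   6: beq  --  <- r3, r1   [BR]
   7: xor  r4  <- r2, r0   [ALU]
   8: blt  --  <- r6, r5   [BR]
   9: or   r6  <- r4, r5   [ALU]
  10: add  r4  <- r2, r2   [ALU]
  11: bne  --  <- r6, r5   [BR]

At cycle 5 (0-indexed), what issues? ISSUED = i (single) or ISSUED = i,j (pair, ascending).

ISSUED = 6,7

#0 head=0: st.MEM+xor.ALU i0,i1 2-wide
#1 head=2: sll.ALU i2 RAW r3
#2 head=3: st.MEM i3 no-port MEM/BR
#3 head=4: blt.BR i4 no-port BR/BR
#4 head=5: bne.BR i5 no-port BR/BR
#5 head=6: beq.BR+xor.ALU i6,i7 2-wide
#6 head=8: blt.BR+or.ALU i8,i9 2-wide
#7 head=10: add.ALU+bne.BR i10,i11 2-wide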